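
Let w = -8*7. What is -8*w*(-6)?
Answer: -2688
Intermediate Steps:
w = -56
-8*w*(-6) = -8*(-56)*(-6) = 448*(-6) = -2688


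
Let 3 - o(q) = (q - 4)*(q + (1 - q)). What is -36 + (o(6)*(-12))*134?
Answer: -1644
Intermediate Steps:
o(q) = 7 - q (o(q) = 3 - (q - 4)*(q + (1 - q)) = 3 - (-4 + q) = 3 + (4 - q) = 7 - q)
-36 + (o(6)*(-12))*134 = -36 + ((7 - 1*6)*(-12))*134 = -36 + ((7 - 6)*(-12))*134 = -36 + (1*(-12))*134 = -36 - 12*134 = -36 - 1608 = -1644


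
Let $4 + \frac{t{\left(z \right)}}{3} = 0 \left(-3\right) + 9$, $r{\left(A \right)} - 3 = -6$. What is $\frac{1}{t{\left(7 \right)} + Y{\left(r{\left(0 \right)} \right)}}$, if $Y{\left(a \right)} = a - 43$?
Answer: $- \frac{1}{31} \approx -0.032258$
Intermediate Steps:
$r{\left(A \right)} = -3$ ($r{\left(A \right)} = 3 - 6 = -3$)
$t{\left(z \right)} = 15$ ($t{\left(z \right)} = -12 + 3 \left(0 \left(-3\right) + 9\right) = -12 + 3 \left(0 + 9\right) = -12 + 3 \cdot 9 = -12 + 27 = 15$)
$Y{\left(a \right)} = -43 + a$ ($Y{\left(a \right)} = a - 43 = -43 + a$)
$\frac{1}{t{\left(7 \right)} + Y{\left(r{\left(0 \right)} \right)}} = \frac{1}{15 - 46} = \frac{1}{-31} = - \frac{1}{31}$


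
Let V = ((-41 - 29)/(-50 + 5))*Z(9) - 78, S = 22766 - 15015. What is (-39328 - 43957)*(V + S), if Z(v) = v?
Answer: -640211795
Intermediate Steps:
S = 7751
V = -64 (V = ((-41 - 29)/(-50 + 5))*9 - 78 = -70/(-45)*9 - 78 = -70*(-1/45)*9 - 78 = (14/9)*9 - 78 = 14 - 78 = -64)
(-39328 - 43957)*(V + S) = (-39328 - 43957)*(-64 + 7751) = -83285*7687 = -640211795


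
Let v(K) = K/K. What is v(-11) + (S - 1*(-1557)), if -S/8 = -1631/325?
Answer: 519398/325 ≈ 1598.1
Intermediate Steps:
v(K) = 1
S = 13048/325 (S = -(-13048)/325 = -8*(-1631/325) = 13048/325 ≈ 40.148)
v(-11) + (S - 1*(-1557)) = 1 + (13048/325 - 1*(-1557)) = 1 + (13048/325 + 1557) = 1 + 519073/325 = 519398/325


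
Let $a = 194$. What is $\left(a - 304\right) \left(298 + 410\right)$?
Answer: $-77880$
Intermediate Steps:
$\left(a - 304\right) \left(298 + 410\right) = \left(194 - 304\right) \left(298 + 410\right) = \left(194 - 304\right) 708 = \left(-110\right) 708 = -77880$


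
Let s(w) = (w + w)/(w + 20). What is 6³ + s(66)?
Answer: 9354/43 ≈ 217.53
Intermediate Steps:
s(w) = 2*w/(20 + w) (s(w) = (2*w)/(20 + w) = 2*w/(20 + w))
6³ + s(66) = 6³ + 2*66/(20 + 66) = 216 + 2*66/86 = 216 + 2*66*(1/86) = 216 + 66/43 = 9354/43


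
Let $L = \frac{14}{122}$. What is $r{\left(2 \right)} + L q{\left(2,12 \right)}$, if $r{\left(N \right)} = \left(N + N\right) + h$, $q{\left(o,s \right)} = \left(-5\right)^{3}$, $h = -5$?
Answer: $- \frac{936}{61} \approx -15.344$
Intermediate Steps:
$q{\left(o,s \right)} = -125$
$L = \frac{7}{61}$ ($L = 14 \cdot \frac{1}{122} = \frac{7}{61} \approx 0.11475$)
$r{\left(N \right)} = -5 + 2 N$ ($r{\left(N \right)} = \left(N + N\right) - 5 = 2 N - 5 = -5 + 2 N$)
$r{\left(2 \right)} + L q{\left(2,12 \right)} = \left(-5 + 2 \cdot 2\right) + \frac{7}{61} \left(-125\right) = \left(-5 + 4\right) - \frac{875}{61} = -1 - \frac{875}{61} = - \frac{936}{61}$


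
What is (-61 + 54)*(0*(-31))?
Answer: 0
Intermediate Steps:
(-61 + 54)*(0*(-31)) = -7*0 = 0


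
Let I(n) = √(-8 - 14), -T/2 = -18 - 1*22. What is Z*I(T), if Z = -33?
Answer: -33*I*√22 ≈ -154.78*I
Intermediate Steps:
T = 80 (T = -2*(-18 - 1*22) = -2*(-18 - 22) = -2*(-40) = 80)
I(n) = I*√22 (I(n) = √(-22) = I*√22)
Z*I(T) = -33*I*√22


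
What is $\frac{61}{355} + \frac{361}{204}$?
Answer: $\frac{140599}{72420} \approx 1.9414$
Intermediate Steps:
$\frac{61}{355} + \frac{361}{204} = \frac{140599}{72420}$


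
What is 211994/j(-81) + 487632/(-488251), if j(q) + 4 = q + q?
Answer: -51793614703/40524833 ≈ -1278.1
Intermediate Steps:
j(q) = -4 + 2*q (j(q) = -4 + (q + q) = -4 + 2*q)
211994/j(-81) + 487632/(-488251) = 211994/(-4 + 2*(-81)) + 487632/(-488251) = 211994/(-4 - 162) + 487632*(-1/488251) = 211994/(-166) - 487632/488251 = 211994*(-1/166) - 487632/488251 = -105997/83 - 487632/488251 = -51793614703/40524833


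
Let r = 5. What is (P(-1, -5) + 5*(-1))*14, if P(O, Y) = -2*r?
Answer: -210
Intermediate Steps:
P(O, Y) = -10 (P(O, Y) = -2*5 = -10)
(P(-1, -5) + 5*(-1))*14 = (-10 + 5*(-1))*14 = (-10 - 5)*14 = -15*14 = -210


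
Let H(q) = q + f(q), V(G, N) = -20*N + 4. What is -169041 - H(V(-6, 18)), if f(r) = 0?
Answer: -168685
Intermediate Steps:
V(G, N) = 4 - 20*N
H(q) = q (H(q) = q + 0 = q)
-169041 - H(V(-6, 18)) = -169041 - (4 - 20*18) = -169041 - (4 - 360) = -169041 - 1*(-356) = -169041 + 356 = -168685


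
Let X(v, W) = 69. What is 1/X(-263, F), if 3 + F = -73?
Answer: 1/69 ≈ 0.014493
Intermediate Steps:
F = -76 (F = -3 - 73 = -76)
1/X(-263, F) = 1/69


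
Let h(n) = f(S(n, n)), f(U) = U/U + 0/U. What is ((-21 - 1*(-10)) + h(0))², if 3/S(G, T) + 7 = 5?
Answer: 100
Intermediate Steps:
S(G, T) = -3/2 (S(G, T) = 3/(-7 + 5) = 3/(-2) = 3*(-½) = -3/2)
f(U) = 1 (f(U) = 1 + 0 = 1)
h(n) = 1
((-21 - 1*(-10)) + h(0))² = ((-21 - 1*(-10)) + 1)² = ((-21 + 10) + 1)² = (-11 + 1)² = (-10)² = 100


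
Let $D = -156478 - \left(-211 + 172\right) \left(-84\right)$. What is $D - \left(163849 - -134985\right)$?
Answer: $-458588$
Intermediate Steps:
$D = -159754$ ($D = -156478 - \left(-39\right) \left(-84\right) = -156478 - 3276 = -159754$)
$D - \left(163849 - -134985\right) = -159754 - \left(163849 - -134985\right) = -159754 - \left(163849 + 134985\right) = -159754 - 298834 = -458588$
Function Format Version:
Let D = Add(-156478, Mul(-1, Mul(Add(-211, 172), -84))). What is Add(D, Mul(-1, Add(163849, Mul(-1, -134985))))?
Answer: -458588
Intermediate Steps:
D = -159754 (D = Add(-156478, Mul(-1, Mul(-39, -84))) = Add(-156478, Mul(-1, 3276)) = Add(-156478, -3276) = -159754)
Add(D, Mul(-1, Add(163849, Mul(-1, -134985)))) = Add(-159754, Mul(-1, Add(163849, Mul(-1, -134985)))) = Add(-159754, Mul(-1, Add(163849, 134985))) = Add(-159754, Mul(-1, 298834)) = Add(-159754, -298834) = -458588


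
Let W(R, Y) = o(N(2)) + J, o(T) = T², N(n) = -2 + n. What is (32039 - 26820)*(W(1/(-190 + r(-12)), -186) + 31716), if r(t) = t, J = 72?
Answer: 165901572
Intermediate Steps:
W(R, Y) = 72 (W(R, Y) = (-2 + 2)² + 72 = 0² + 72 = 0 + 72 = 72)
(32039 - 26820)*(W(1/(-190 + r(-12)), -186) + 31716) = (32039 - 26820)*(72 + 31716) = 5219*31788 = 165901572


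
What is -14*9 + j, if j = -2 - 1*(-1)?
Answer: -127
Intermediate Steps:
j = -1 (j = -2 + 1 = -1)
-14*9 + j = -14*9 - 1 = -126 - 1 = -127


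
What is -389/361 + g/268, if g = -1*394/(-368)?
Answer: -19111251/17801632 ≈ -1.0736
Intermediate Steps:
g = 197/184 (g = -394*(-1/368) = 197/184 ≈ 1.0707)
-389/361 + g/268 = -389/361 + (197/184)/268 = -389*1/361 + (197/184)*(1/268) = -389/361 + 197/49312 = -19111251/17801632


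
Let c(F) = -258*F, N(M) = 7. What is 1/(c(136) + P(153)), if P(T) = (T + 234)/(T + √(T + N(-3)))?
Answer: -6323269/221854758441 + 4*√10/73951586147 ≈ -2.8502e-5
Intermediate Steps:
P(T) = (234 + T)/(T + √(7 + T)) (P(T) = (T + 234)/(T + √(T + 7)) = (234 + T)/(T + √(7 + T)))
1/(c(136) + P(153)) = 1/(-258*136 + (234 + 153)/(153 + √(7 + 153))) = 1/(-35088 + 387/(153 + √160)) = 1/(-35088 + 387/(153 + 4*√10))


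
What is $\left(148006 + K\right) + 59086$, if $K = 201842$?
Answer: $408934$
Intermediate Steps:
$\left(148006 + K\right) + 59086 = \left(148006 + 201842\right) + 59086 = 349848 + 59086 = 408934$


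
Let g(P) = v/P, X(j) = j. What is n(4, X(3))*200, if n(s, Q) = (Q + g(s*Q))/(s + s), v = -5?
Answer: 775/12 ≈ 64.583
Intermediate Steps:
g(P) = -5/P
n(s, Q) = (Q - 5/(Q*s))/(2*s) (n(s, Q) = (Q - 5*1/(Q*s))/(s + s) = (Q - 5*1/(Q*s))/((2*s)) = (Q - 5/(Q*s))*(1/(2*s)) = (Q - 5/(Q*s))/(2*s))
n(4, X(3))*200 = ((½)*(-5 + 4*3²)/(3*4²))*200 = ((½)*(⅓)*(1/16)*(-5 + 4*9))*200 = ((½)*(⅓)*(1/16)*(-5 + 36))*200 = ((½)*(⅓)*(1/16)*31)*200 = (31/96)*200 = 775/12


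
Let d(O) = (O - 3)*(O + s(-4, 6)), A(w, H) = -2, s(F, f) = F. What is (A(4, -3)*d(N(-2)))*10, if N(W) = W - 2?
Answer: -1120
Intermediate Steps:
N(W) = -2 + W
d(O) = (-4 + O)*(-3 + O) (d(O) = (O - 3)*(O - 4) = (-3 + O)*(-4 + O) = (-4 + O)*(-3 + O))
(A(4, -3)*d(N(-2)))*10 = -2*(12 + (-2 - 2)**2 - 7*(-2 - 2))*10 = -2*(12 + (-4)**2 - 7*(-4))*10 = -2*(12 + 16 + 28)*10 = -2*56*10 = -112*10 = -1120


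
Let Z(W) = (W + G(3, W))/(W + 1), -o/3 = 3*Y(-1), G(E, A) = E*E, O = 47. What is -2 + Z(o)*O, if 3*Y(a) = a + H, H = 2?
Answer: -143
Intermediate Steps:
G(E, A) = E²
Y(a) = ⅔ + a/3 (Y(a) = (a + 2)/3 = (2 + a)/3 = ⅔ + a/3)
o = -3 (o = -9*(⅔ + (⅓)*(-1)) = -9*(⅔ - ⅓) = -9/3 = -3*1 = -3)
Z(W) = (9 + W)/(1 + W) (Z(W) = (W + 3²)/(W + 1) = (W + 9)/(1 + W) = (9 + W)/(1 + W))
-2 + Z(o)*O = -2 + ((9 - 3)/(1 - 3))*47 = -2 + (6/(-2))*47 = -2 - ½*6*47 = -2 - 3*47 = -2 - 141 = -143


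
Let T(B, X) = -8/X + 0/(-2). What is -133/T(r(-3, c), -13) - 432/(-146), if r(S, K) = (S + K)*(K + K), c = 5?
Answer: -124489/584 ≈ -213.17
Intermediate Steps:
r(S, K) = 2*K*(K + S) (r(S, K) = (K + S)*(2*K) = 2*K*(K + S))
T(B, X) = -8/X (T(B, X) = -8/X + 0*(-½) = -8/X + 0 = -8/X)
-133/T(r(-3, c), -13) - 432/(-146) = -133/((-8/(-13))) - 432/(-146) = -133/((-8*(-1/13))) - 432*(-1/146) = -133/8/13 + 216/73 = -133*13/8 + 216/73 = -1729/8 + 216/73 = -124489/584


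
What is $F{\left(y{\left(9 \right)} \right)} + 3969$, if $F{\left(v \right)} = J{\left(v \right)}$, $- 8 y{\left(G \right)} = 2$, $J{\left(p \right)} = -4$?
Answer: $3965$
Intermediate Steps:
$y{\left(G \right)} = - \frac{1}{4}$ ($y{\left(G \right)} = \left(- \frac{1}{8}\right) 2 = - \frac{1}{4}$)
$F{\left(v \right)} = -4$
$F{\left(y{\left(9 \right)} \right)} + 3969 = -4 + 3969 = 3965$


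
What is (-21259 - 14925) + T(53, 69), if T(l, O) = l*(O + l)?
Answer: -29718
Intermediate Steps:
(-21259 - 14925) + T(53, 69) = (-21259 - 14925) + 53*(69 + 53) = -36184 + 53*122 = -36184 + 6466 = -29718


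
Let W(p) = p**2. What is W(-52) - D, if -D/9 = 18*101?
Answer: 19066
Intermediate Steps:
D = -16362 (D = -162*101 = -9*1818 = -16362)
W(-52) - D = (-52)**2 - 1*(-16362) = 2704 + 16362 = 19066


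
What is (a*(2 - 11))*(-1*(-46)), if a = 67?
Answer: -27738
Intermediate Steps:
(a*(2 - 11))*(-1*(-46)) = (67*(2 - 11))*(-1*(-46)) = (67*(-9))*46 = -603*46 = -27738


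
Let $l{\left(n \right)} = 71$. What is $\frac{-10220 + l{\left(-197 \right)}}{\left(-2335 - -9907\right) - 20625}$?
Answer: $\frac{3383}{4351} \approx 0.77752$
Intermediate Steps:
$\frac{-10220 + l{\left(-197 \right)}}{\left(-2335 - -9907\right) - 20625} = \frac{-10220 + 71}{\left(-2335 - -9907\right) - 20625} = - \frac{10149}{\left(-2335 + 9907\right) - 20625} = - \frac{10149}{7572 - 20625} = - \frac{10149}{-13053} = \left(-10149\right) \left(- \frac{1}{13053}\right) = \frac{3383}{4351}$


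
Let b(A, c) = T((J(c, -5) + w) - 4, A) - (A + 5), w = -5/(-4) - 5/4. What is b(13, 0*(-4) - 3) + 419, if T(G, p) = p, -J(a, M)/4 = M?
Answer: 414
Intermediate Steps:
J(a, M) = -4*M
w = 0 (w = -5*(-¼) - 5*¼ = 5/4 - 5/4 = 0)
b(A, c) = -5 (b(A, c) = A - (A + 5) = A - (5 + A) = A + (-5 - A) = -5)
b(13, 0*(-4) - 3) + 419 = -5 + 419 = 414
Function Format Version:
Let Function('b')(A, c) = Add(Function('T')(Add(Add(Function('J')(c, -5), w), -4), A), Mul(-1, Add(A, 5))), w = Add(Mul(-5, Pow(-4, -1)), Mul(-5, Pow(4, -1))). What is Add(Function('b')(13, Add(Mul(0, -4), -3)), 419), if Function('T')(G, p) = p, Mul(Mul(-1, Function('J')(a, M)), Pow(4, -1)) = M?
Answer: 414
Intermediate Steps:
Function('J')(a, M) = Mul(-4, M)
w = 0 (w = Add(Mul(-5, Rational(-1, 4)), Mul(-5, Rational(1, 4))) = Add(Rational(5, 4), Rational(-5, 4)) = 0)
Function('b')(A, c) = -5 (Function('b')(A, c) = Add(A, Mul(-1, Add(A, 5))) = Add(A, Mul(-1, Add(5, A))) = Add(A, Add(-5, Mul(-1, A))) = -5)
Add(Function('b')(13, Add(Mul(0, -4), -3)), 419) = Add(-5, 419) = 414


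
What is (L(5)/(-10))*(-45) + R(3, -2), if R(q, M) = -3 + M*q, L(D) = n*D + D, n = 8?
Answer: 387/2 ≈ 193.50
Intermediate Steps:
L(D) = 9*D (L(D) = 8*D + D = 9*D)
(L(5)/(-10))*(-45) + R(3, -2) = ((9*5)/(-10))*(-45) + (-3 - 2*3) = (45*(-⅒))*(-45) + (-3 - 6) = -9/2*(-45) - 9 = 405/2 - 9 = 387/2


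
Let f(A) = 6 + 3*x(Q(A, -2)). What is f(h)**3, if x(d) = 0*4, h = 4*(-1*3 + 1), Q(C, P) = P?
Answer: 216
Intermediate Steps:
h = -8 (h = 4*(-3 + 1) = 4*(-2) = -8)
x(d) = 0
f(A) = 6 (f(A) = 6 + 3*0 = 6 + 0 = 6)
f(h)**3 = 6**3 = 216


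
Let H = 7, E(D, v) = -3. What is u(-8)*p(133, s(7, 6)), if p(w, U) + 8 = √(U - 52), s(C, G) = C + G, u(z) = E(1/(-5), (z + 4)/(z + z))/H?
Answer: 24/7 - 3*I*√39/7 ≈ 3.4286 - 2.6764*I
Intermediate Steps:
u(z) = -3/7
p(w, U) = -8 + √(-52 + U) (p(w, U) = -8 + √(U - 52) = -8 + √(-52 + U))
u(-8)*p(133, s(7, 6)) = -3*(-8 + √(-52 + (7 + 6)))/7 = -3*(-8 + √(-52 + 13))/7 = -3*(-8 + √(-39))/7 = -3*(-8 + I*√39)/7 = 24/7 - 3*I*√39/7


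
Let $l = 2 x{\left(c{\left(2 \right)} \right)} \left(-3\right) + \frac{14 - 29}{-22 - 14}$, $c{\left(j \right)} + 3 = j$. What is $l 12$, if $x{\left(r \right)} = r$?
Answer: $77$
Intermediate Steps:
$c{\left(j \right)} = -3 + j$
$l = \frac{77}{12}$ ($l = 2 \left(-3 + 2\right) \left(-3\right) + \frac{14 - 29}{-22 - 14} = 2 \left(-1\right) \left(-3\right) - \frac{15}{-36} = \left(-2\right) \left(-3\right) - - \frac{5}{12} = 6 + \frac{5}{12} = \frac{77}{12} \approx 6.4167$)
$l 12 = \frac{77}{12} \cdot 12 = 77$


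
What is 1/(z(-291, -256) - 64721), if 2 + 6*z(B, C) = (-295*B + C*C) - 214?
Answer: -6/237161 ≈ -2.5299e-5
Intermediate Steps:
z(B, C) = -36 - 295*B/6 + C**2/6 (z(B, C) = -1/3 + ((-295*B + C*C) - 214)/6 = -1/3 + ((-295*B + C**2) - 214)/6 = -1/3 + ((C**2 - 295*B) - 214)/6 = -1/3 + (-214 + C**2 - 295*B)/6 = -1/3 + (-107/3 - 295*B/6 + C**2/6) = -36 - 295*B/6 + C**2/6)
1/(z(-291, -256) - 64721) = 1/((-36 - 295/6*(-291) + (1/6)*(-256)**2) - 64721) = 1/((-36 + 28615/2 + (1/6)*65536) - 64721) = 1/((-36 + 28615/2 + 32768/3) - 64721) = 1/(151165/6 - 64721) = 1/(-237161/6) = -6/237161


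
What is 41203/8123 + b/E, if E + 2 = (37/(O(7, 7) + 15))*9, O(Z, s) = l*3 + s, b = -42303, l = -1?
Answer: -110453614/40615 ≈ -2719.5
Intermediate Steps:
O(Z, s) = -3 + s (O(Z, s) = -1*3 + s = -3 + s)
E = 295/19 (E = -2 + (37/((-3 + 7) + 15))*9 = -2 + (37/(4 + 15))*9 = -2 + (37/19)*9 = -2 + 333/19 = 295/19 ≈ 15.526)
41203/8123 + b/E = 41203/8123 - 42303/295/19 = 41203*(1/8123) - 42303*19/295 = 41203/8123 - 13623/5 = -110453614/40615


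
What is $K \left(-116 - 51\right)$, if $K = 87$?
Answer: $-14529$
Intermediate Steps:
$K \left(-116 - 51\right) = 87 \left(-116 - 51\right) = 87 \left(-167\right) = -14529$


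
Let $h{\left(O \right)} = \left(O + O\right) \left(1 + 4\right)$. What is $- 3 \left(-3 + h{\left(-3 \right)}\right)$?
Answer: $99$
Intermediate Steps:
$h{\left(O \right)} = 10 O$ ($h{\left(O \right)} = 2 O 5 = 10 O$)
$- 3 \left(-3 + h{\left(-3 \right)}\right) = - 3 \left(-3 + 10 \left(-3\right)\right) = - 3 \left(-3 - 30\right) = \left(-3\right) \left(-33\right) = 99$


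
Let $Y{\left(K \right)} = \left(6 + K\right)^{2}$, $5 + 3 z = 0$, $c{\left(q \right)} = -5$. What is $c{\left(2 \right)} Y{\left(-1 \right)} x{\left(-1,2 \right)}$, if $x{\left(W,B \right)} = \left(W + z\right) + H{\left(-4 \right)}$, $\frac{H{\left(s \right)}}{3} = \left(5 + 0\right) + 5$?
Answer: $- \frac{10250}{3} \approx -3416.7$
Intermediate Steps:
$H{\left(s \right)} = 30$ ($H{\left(s \right)} = 3 \left(\left(5 + 0\right) + 5\right) = 3 \left(5 + 5\right) = 3 \cdot 10 = 30$)
$z = - \frac{5}{3}$ ($z = - \frac{5}{3} + \frac{1}{3} \cdot 0 = - \frac{5}{3} + 0 = - \frac{5}{3} \approx -1.6667$)
$x{\left(W,B \right)} = \frac{85}{3} + W$ ($x{\left(W,B \right)} = \left(W - \frac{5}{3}\right) + 30 = \left(- \frac{5}{3} + W\right) + 30 = \frac{85}{3} + W$)
$c{\left(2 \right)} Y{\left(-1 \right)} x{\left(-1,2 \right)} = - 5 \left(6 - 1\right)^{2} \left(\frac{85}{3} - 1\right) = - 5 \cdot 5^{2} \cdot \frac{82}{3} = \left(-5\right) 25 \cdot \frac{82}{3} = \left(-125\right) \frac{82}{3} = - \frac{10250}{3}$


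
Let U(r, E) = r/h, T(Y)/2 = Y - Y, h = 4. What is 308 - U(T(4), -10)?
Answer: 308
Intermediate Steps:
T(Y) = 0 (T(Y) = 2*(Y - Y) = 2*0 = 0)
U(r, E) = r/4
308 - U(T(4), -10) = 308 - 0/4 = 308 - 1*0 = 308 + 0 = 308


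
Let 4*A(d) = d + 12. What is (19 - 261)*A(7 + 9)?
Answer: -1694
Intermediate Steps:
A(d) = 3 + d/4 (A(d) = (d + 12)/4 = (12 + d)/4 = 3 + d/4)
(19 - 261)*A(7 + 9) = (19 - 261)*(3 + (7 + 9)/4) = -242*(3 + (¼)*16) = -242*(3 + 4) = -242*7 = -1694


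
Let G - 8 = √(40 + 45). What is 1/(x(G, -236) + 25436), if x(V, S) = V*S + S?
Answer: 1457/33669699 + 59*√85/134678796 ≈ 4.7312e-5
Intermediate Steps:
G = 8 + √85 (G = 8 + √(40 + 45) = 8 + √85 ≈ 17.220)
x(V, S) = S + S*V (x(V, S) = S*V + S = S + S*V)
1/(x(G, -236) + 25436) = 1/(-236*(1 + (8 + √85)) + 25436) = 1/(-236*(9 + √85) + 25436) = 1/((-2124 - 236*√85) + 25436) = 1/(23312 - 236*√85)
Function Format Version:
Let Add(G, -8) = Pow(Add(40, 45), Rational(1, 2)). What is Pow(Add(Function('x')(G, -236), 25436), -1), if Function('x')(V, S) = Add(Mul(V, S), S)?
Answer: Add(Rational(1457, 33669699), Mul(Rational(59, 134678796), Pow(85, Rational(1, 2)))) ≈ 4.7312e-5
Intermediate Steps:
G = Add(8, Pow(85, Rational(1, 2))) (G = Add(8, Pow(Add(40, 45), Rational(1, 2))) = Add(8, Pow(85, Rational(1, 2))) ≈ 17.220)
Function('x')(V, S) = Add(S, Mul(S, V)) (Function('x')(V, S) = Add(Mul(S, V), S) = Add(S, Mul(S, V)))
Pow(Add(Function('x')(G, -236), 25436), -1) = Pow(Add(Mul(-236, Add(1, Add(8, Pow(85, Rational(1, 2))))), 25436), -1) = Pow(Add(Mul(-236, Add(9, Pow(85, Rational(1, 2)))), 25436), -1) = Pow(Add(Add(-2124, Mul(-236, Pow(85, Rational(1, 2)))), 25436), -1) = Pow(Add(23312, Mul(-236, Pow(85, Rational(1, 2)))), -1)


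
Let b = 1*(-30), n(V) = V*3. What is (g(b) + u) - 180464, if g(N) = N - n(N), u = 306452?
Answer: 126048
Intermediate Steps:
n(V) = 3*V
b = -30
g(N) = -2*N (g(N) = N - 3*N = -2*N)
(g(b) + u) - 180464 = (-2*(-30) + 306452) - 180464 = (60 + 306452) - 180464 = 306512 - 180464 = 126048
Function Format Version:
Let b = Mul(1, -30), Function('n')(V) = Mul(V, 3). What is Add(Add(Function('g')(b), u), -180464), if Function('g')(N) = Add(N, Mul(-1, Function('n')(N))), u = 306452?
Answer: 126048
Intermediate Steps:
Function('n')(V) = Mul(3, V)
b = -30
Function('g')(N) = Mul(-2, N) (Function('g')(N) = Add(N, Mul(-1, Mul(3, N))) = Add(N, Mul(-3, N)) = Mul(-2, N))
Add(Add(Function('g')(b), u), -180464) = Add(Add(Mul(-2, -30), 306452), -180464) = Add(Add(60, 306452), -180464) = Add(306512, -180464) = 126048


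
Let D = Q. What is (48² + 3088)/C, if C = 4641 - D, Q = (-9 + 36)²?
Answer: 674/489 ≈ 1.3783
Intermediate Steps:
Q = 729 (Q = 27² = 729)
D = 729
C = 3912 (C = 4641 - 1*729 = 4641 - 729 = 3912)
(48² + 3088)/C = (48² + 3088)/3912 = (2304 + 3088)*(1/3912) = 5392*(1/3912) = 674/489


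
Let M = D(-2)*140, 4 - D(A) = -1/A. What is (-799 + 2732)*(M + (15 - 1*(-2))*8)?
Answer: 1210058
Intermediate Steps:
D(A) = 4 + 1/A (D(A) = 4 - (-1)/A = 4 + 1/A)
M = 490 (M = (4 + 1/(-2))*140 = (4 - 1/2)*140 = (7/2)*140 = 490)
(-799 + 2732)*(M + (15 - 1*(-2))*8) = (-799 + 2732)*(490 + (15 - 1*(-2))*8) = 1933*(490 + (15 + 2)*8) = 1933*(490 + 17*8) = 1933*(490 + 136) = 1933*626 = 1210058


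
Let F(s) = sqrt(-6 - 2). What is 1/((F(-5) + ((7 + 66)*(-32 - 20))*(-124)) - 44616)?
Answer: 53261/22693872969 - I*sqrt(2)/90775491876 ≈ 2.3469e-6 - 1.5579e-11*I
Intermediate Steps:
F(s) = 2*I*sqrt(2) (F(s) = sqrt(-8) = 2*I*sqrt(2))
1/((F(-5) + ((7 + 66)*(-32 - 20))*(-124)) - 44616) = 1/((2*I*sqrt(2) + ((7 + 66)*(-32 - 20))*(-124)) - 44616) = 1/((2*I*sqrt(2) + (73*(-52))*(-124)) - 44616) = 1/((2*I*sqrt(2) - 3796*(-124)) - 44616) = 1/((2*I*sqrt(2) + 470704) - 44616) = 1/((470704 + 2*I*sqrt(2)) - 44616) = 1/(426088 + 2*I*sqrt(2))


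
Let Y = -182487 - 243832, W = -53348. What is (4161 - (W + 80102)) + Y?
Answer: -448912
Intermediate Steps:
Y = -426319
(4161 - (W + 80102)) + Y = (4161 - (-53348 + 80102)) - 426319 = (4161 - 1*26754) - 426319 = (4161 - 26754) - 426319 = -22593 - 426319 = -448912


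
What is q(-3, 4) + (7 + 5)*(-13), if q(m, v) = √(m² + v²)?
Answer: -151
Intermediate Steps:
q(-3, 4) + (7 + 5)*(-13) = √((-3)² + 4²) + (7 + 5)*(-13) = √(9 + 16) + 12*(-13) = √25 - 156 = 5 - 156 = -151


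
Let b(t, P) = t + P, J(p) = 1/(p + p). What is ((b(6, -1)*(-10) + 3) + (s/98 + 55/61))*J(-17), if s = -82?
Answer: 140289/101626 ≈ 1.3804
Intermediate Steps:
J(p) = 1/(2*p)
b(t, P) = P + t
((b(6, -1)*(-10) + 3) + (s/98 + 55/61))*J(-17) = (((-1 + 6)*(-10) + 3) + (-82/98 + 55/61))*((1/2)/(-17)) = ((5*(-10) + 3) + (-82*1/98 + 55*(1/61)))*((1/2)*(-1/17)) = ((-50 + 3) + (-41/49 + 55/61))*(-1/34) = (-47 + 194/2989)*(-1/34) = -140289/2989*(-1/34) = 140289/101626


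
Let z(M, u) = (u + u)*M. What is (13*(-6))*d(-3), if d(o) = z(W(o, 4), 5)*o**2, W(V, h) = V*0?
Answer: 0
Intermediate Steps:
W(V, h) = 0
z(M, u) = 2*M*u (z(M, u) = (2*u)*M = 2*M*u)
d(o) = 0 (d(o) = (2*0*5)*o**2 = 0*o**2 = 0)
(13*(-6))*d(-3) = (13*(-6))*0 = -78*0 = 0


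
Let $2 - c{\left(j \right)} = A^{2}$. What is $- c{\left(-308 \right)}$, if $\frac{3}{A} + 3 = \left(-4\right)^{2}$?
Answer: $- \frac{329}{169} \approx -1.9467$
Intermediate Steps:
$A = \frac{3}{13}$ ($A = \frac{3}{-3 + \left(-4\right)^{2}} = \frac{3}{-3 + 16} = \frac{3}{13} \approx 0.23077$)
$c{\left(j \right)} = \frac{329}{169}$ ($c{\left(j \right)} = 2 - \left(\frac{3}{13}\right)^{2} = 2 - \frac{9}{169} = \frac{329}{169}$)
$- c{\left(-308 \right)} = \left(-1\right) \frac{329}{169} = - \frac{329}{169}$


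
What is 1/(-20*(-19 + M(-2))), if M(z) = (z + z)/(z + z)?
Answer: 1/360 ≈ 0.0027778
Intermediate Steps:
M(z) = 1 (M(z) = (2*z)/((2*z)) = (2*z)*(1/(2*z)) = 1)
1/(-20*(-19 + M(-2))) = 1/(-20*(-19 + 1)) = 1/(-20*(-18)) = 1/360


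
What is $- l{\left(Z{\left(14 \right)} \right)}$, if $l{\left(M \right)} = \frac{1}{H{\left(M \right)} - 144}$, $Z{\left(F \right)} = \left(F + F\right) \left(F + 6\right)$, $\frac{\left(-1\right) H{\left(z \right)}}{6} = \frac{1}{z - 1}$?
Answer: $\frac{559}{80502} \approx 0.0069439$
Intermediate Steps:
$H{\left(z \right)} = - \frac{6}{-1 + z}$ ($H{\left(z \right)} = - \frac{6}{z - 1} = - \frac{6}{-1 + z}$)
$Z{\left(F \right)} = 2 F \left(6 + F\right)$
$l{\left(M \right)} = \frac{1}{-144 - \frac{6}{-1 + M}}$ ($l{\left(M \right)} = \frac{1}{- \frac{6}{-1 + M} - 144} = \frac{1}{-144 - \frac{6}{-1 + M}}$)
$- l{\left(Z{\left(14 \right)} \right)} = - \frac{1 - 2 \cdot 14 \left(6 + 14\right)}{6 \left(-23 + 24 \cdot 2 \cdot 14 \left(6 + 14\right)\right)} = - \frac{1 - 2 \cdot 14 \cdot 20}{6 \left(-23 + 24 \cdot 2 \cdot 14 \cdot 20\right)} = - \frac{1 - 560}{6 \left(-23 + 24 \cdot 560\right)} = - \frac{1 - 560}{6 \left(-23 + 13440\right)} = - \frac{-559}{6 \cdot 13417} = \left(-1\right) \left(- \frac{559}{80502}\right) = \frac{559}{80502}$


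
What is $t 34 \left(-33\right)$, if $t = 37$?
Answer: $-41514$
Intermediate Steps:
$t 34 \left(-33\right) = 37 \cdot 34 \left(-33\right) = 1258 \left(-33\right) = -41514$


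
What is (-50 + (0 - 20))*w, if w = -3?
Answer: 210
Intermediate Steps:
(-50 + (0 - 20))*w = (-50 + (0 - 20))*(-3) = (-50 - 20)*(-3) = -70*(-3) = 210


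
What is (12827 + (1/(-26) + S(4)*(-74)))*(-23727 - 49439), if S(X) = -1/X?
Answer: -12218063506/13 ≈ -9.3985e+8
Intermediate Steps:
(12827 + (1/(-26) + S(4)*(-74)))*(-23727 - 49439) = (12827 + (1/(-26) - 1/4*(-74)))*(-23727 - 49439) = (12827 + (-1/26 - 1*¼*(-74)))*(-73166) = (12827 + (-1/26 - ¼*(-74)))*(-73166) = (12827 + (-1/26 + 37/2))*(-73166) = (12827 + 240/13)*(-73166) = (166991/13)*(-73166) = -12218063506/13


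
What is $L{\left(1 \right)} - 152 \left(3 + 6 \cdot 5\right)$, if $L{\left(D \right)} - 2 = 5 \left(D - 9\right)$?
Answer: $-5054$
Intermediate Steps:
$L{\left(D \right)} = -43 + 5 D$ ($L{\left(D \right)} = 2 + 5 \left(D - 9\right) = 2 + 5 \left(-9 + D\right) = 2 + \left(-45 + 5 D\right) = -43 + 5 D$)
$L{\left(1 \right)} - 152 \left(3 + 6 \cdot 5\right) = \left(-43 + 5 \cdot 1\right) - 152 \left(3 + 6 \cdot 5\right) = \left(-43 + 5\right) - 152 \left(3 + 30\right) = -38 - 5016 = -5054$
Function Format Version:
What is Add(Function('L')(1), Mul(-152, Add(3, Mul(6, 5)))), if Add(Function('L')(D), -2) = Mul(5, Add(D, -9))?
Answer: -5054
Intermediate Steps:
Function('L')(D) = Add(-43, Mul(5, D)) (Function('L')(D) = Add(2, Mul(5, Add(D, -9))) = Add(2, Mul(5, Add(-9, D))) = Add(2, Add(-45, Mul(5, D))) = Add(-43, Mul(5, D)))
Add(Function('L')(1), Mul(-152, Add(3, Mul(6, 5)))) = Add(Add(-43, Mul(5, 1)), Mul(-152, Add(3, Mul(6, 5)))) = Add(Add(-43, 5), Mul(-152, Add(3, 30))) = Add(-38, Mul(-152, 33)) = Add(-38, -5016) = -5054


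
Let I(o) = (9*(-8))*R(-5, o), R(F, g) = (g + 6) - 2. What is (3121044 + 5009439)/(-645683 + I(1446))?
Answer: -8130483/750083 ≈ -10.839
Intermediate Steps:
R(F, g) = 4 + g (R(F, g) = (6 + g) - 2 = 4 + g)
I(o) = -288 - 72*o (I(o) = (9*(-8))*(4 + o) = -72*(4 + o) = -288 - 72*o)
(3121044 + 5009439)/(-645683 + I(1446)) = (3121044 + 5009439)/(-645683 + (-288 - 72*1446)) = 8130483/(-645683 + (-288 - 104112)) = 8130483/(-645683 - 104400) = 8130483/(-750083) = 8130483*(-1/750083) = -8130483/750083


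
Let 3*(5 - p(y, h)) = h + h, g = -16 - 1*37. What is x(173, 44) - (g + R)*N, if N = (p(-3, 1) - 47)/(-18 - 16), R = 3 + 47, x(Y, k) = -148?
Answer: -2452/17 ≈ -144.24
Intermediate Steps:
g = -53 (g = -16 - 37 = -53)
p(y, h) = 5 - 2*h/3 (p(y, h) = 5 - (h + h)/3 = 5 - 2*h/3)
R = 50
N = 64/51 (N = ((5 - ⅔*1) - 47)/(-18 - 16) = ((5 - ⅔) - 47)/(-34) = (13/3 - 47)*(-1/34) = -128/3*(-1/34) = 64/51 ≈ 1.2549)
x(173, 44) - (g + R)*N = -148 - (-53 + 50)*64/51 = -148 - (-3)*64/51 = -148 - 1*(-64/17) = -148 + 64/17 = -2452/17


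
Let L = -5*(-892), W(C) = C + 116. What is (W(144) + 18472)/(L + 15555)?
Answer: 18732/20015 ≈ 0.93590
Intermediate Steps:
W(C) = 116 + C
L = 4460
(W(144) + 18472)/(L + 15555) = ((116 + 144) + 18472)/(4460 + 15555) = (260 + 18472)/20015 = 18732*(1/20015) = 18732/20015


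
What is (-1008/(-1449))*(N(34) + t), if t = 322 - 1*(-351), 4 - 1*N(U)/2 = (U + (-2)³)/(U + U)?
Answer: 185024/391 ≈ 473.21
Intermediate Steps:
N(U) = 8 - (-8 + U)/U (N(U) = 8 - 2*(U + (-2)³)/(U + U) = 8 - 2*(U - 8)/(2*U) = 8 - 2*(-8 + U)*1/(2*U) = 8 - (-8 + U)/U)
t = 673 (t = 322 + 351 = 673)
(-1008/(-1449))*(N(34) + t) = (-1008/(-1449))*((7 + 8/34) + 673) = (-1008*(-1/1449))*((7 + 8*(1/34)) + 673) = 16*((7 + 4/17) + 673)/23 = 16*(123/17 + 673)/23 = (16/23)*(11564/17) = 185024/391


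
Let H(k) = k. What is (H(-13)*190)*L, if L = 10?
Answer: -24700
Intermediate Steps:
(H(-13)*190)*L = -13*190*10 = -2470*10 = -24700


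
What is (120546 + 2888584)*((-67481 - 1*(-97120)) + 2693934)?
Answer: 8195585221490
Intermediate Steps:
(120546 + 2888584)*((-67481 - 1*(-97120)) + 2693934) = 3009130*((-67481 + 97120) + 2693934) = 3009130*(29639 + 2693934) = 3009130*2723573 = 8195585221490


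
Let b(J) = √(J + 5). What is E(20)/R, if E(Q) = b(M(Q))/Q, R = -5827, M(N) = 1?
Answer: -√6/116540 ≈ -2.1018e-5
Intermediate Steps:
b(J) = √(5 + J)
E(Q) = √6/Q (E(Q) = √(5 + 1)/Q = √6/Q)
E(20)/R = (√6/20)/(-5827) = (√6*(1/20))*(-1/5827) = (√6/20)*(-1/5827) = -√6/116540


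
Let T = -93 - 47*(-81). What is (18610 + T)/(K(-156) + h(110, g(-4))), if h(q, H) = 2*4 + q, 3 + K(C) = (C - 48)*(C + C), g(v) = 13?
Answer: 22324/63763 ≈ 0.35011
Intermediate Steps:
T = 3714 (T = -93 + 3807 = 3714)
K(C) = -3 + 2*C*(-48 + C) (K(C) = -3 + (C - 48)*(C + C) = -3 + (-48 + C)*(2*C) = -3 + 2*C*(-48 + C))
h(q, H) = 8 + q
(18610 + T)/(K(-156) + h(110, g(-4))) = (18610 + 3714)/((-3 - 96*(-156) + 2*(-156)²) + (8 + 110)) = 22324/((-3 + 14976 + 2*24336) + 118) = 22324/((-3 + 14976 + 48672) + 118) = 22324/(63645 + 118) = 22324/63763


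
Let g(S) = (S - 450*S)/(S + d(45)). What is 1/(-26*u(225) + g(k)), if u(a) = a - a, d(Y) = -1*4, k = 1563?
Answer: -1559/701787 ≈ -0.0022215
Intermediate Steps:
d(Y) = -4
u(a) = 0
g(S) = -449*S/(-4 + S) (g(S) = (S - 450*S)/(S - 4) = (-449*S)/(-4 + S) = -449*S/(-4 + S))
1/(-26*u(225) + g(k)) = 1/(-26*0 - 449*1563/(-4 + 1563)) = 1/(0 - 449*1563/1559) = 1/(0 - 449*1563*1/1559) = 1/(0 - 701787/1559) = 1/(-701787/1559) = -1559/701787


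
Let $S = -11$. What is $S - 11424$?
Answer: $-11435$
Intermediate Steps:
$S - 11424 = -11 - 11424 = -11435$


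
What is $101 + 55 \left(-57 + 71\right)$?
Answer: $871$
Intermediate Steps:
$101 + 55 \left(-57 + 71\right) = 101 + 55 \cdot 14 = 101 + 770 = 871$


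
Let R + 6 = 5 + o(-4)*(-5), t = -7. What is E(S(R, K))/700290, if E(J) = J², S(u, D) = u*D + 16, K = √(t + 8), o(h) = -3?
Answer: 10/7781 ≈ 0.0012852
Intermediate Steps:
R = 14 (R = -6 + (5 - 3*(-5)) = -6 + (5 + 15) = -6 + 20 = 14)
K = 1 (K = √(-7 + 8) = √1 = 1)
S(u, D) = 16 + D*u (S(u, D) = D*u + 16 = 16 + D*u)
E(S(R, K))/700290 = (16 + 1*14)²/700290 = (16 + 14)²*(1/700290) = 30²*(1/700290) = 900*(1/700290) = 10/7781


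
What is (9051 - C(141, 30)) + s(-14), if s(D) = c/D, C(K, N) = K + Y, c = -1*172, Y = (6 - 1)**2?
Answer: 62281/7 ≈ 8897.3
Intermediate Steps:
Y = 25 (Y = 5**2 = 25)
c = -172
C(K, N) = 25 + K (C(K, N) = K + 25 = 25 + K)
s(D) = -172/D
(9051 - C(141, 30)) + s(-14) = (9051 - (25 + 141)) - 172/(-14) = (9051 - 1*166) - 172*(-1/14) = (9051 - 166) + 86/7 = 8885 + 86/7 = 62281/7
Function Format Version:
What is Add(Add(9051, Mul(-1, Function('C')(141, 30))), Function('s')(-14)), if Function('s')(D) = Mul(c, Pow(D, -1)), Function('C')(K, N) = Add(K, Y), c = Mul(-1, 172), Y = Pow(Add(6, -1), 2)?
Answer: Rational(62281, 7) ≈ 8897.3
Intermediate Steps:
Y = 25 (Y = Pow(5, 2) = 25)
c = -172
Function('C')(K, N) = Add(25, K) (Function('C')(K, N) = Add(K, 25) = Add(25, K))
Function('s')(D) = Mul(-172, Pow(D, -1))
Add(Add(9051, Mul(-1, Function('C')(141, 30))), Function('s')(-14)) = Add(Add(9051, Mul(-1, Add(25, 141))), Mul(-172, Pow(-14, -1))) = Add(Add(9051, Mul(-1, 166)), Mul(-172, Rational(-1, 14))) = Add(Add(9051, -166), Rational(86, 7)) = Add(8885, Rational(86, 7)) = Rational(62281, 7)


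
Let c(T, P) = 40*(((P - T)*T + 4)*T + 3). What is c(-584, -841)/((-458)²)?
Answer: -876537250/52441 ≈ -16715.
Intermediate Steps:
c(T, P) = 120 + 40*T*(4 + T*(P - T)) (c(T, P) = 40*((T*(P - T) + 4)*T + 3) = 40*((4 + T*(P - T))*T + 3) = 40*(T*(4 + T*(P - T)) + 3) = 40*(3 + T*(4 + T*(P - T))) = 120 + 40*T*(4 + T*(P - T)))
c(-584, -841)/((-458)²) = (120 - 40*(-584)³ + 160*(-584) + 40*(-841)*(-584)²)/((-458)²) = (120 - 40*(-199176704) - 93440 + 40*(-841)*341056)/209764 = (120 + 7967068160 - 93440 - 11473123840)*(1/209764) = -3506149000*1/209764 = -876537250/52441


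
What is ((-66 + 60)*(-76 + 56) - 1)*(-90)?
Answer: -10710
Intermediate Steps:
((-66 + 60)*(-76 + 56) - 1)*(-90) = (-6*(-20) - 1)*(-90) = (120 - 1)*(-90) = 119*(-90) = -10710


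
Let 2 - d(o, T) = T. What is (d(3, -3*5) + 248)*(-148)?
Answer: -39220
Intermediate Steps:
d(o, T) = 2 - T
(d(3, -3*5) + 248)*(-148) = ((2 - (-3)*5) + 248)*(-148) = ((2 - 1*(-15)) + 248)*(-148) = ((2 + 15) + 248)*(-148) = (17 + 248)*(-148) = 265*(-148) = -39220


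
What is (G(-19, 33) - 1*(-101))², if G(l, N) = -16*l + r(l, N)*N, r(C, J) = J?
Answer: 2232036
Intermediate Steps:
G(l, N) = N² - 16*l (G(l, N) = -16*l + N*N = -16*l + N² = N² - 16*l)
(G(-19, 33) - 1*(-101))² = ((33² - 16*(-19)) - 1*(-101))² = ((1089 + 304) + 101)² = (1393 + 101)² = 1494² = 2232036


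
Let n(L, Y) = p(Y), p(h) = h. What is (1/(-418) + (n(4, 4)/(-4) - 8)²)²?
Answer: 1146296449/174724 ≈ 6560.6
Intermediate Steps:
n(L, Y) = Y
(1/(-418) + (n(4, 4)/(-4) - 8)²)² = (1/(-418) + (4/(-4) - 8)²)² = (-1/418 + (4*(-¼) - 8)²)² = (-1/418 + (-1 - 8)²)² = (-1/418 + (-9)²)² = (-1/418 + 81)² = (33857/418)² = 1146296449/174724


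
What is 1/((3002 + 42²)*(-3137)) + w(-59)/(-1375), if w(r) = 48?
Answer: -717646591/20557545250 ≈ -0.034909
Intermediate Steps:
1/((3002 + 42²)*(-3137)) + w(-59)/(-1375) = 1/((3002 + 42²)*(-3137)) + 48/(-1375) = -1/3137/(3002 + 1764) + 48*(-1/1375) = -1/3137/4766 - 48/1375 = (1/4766)*(-1/3137) - 48/1375 = -1/14950942 - 48/1375 = -717646591/20557545250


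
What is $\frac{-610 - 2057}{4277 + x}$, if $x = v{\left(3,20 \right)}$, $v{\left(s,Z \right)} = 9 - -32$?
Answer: $- \frac{21}{34} \approx -0.61765$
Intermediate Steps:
$v{\left(s,Z \right)} = 41$ ($v{\left(s,Z \right)} = 9 + 32 = 41$)
$x = 41$
$\frac{-610 - 2057}{4277 + x} = \frac{-610 - 2057}{4277 + 41} = - \frac{2667}{4318} = \left(-2667\right) \frac{1}{4318} = - \frac{21}{34}$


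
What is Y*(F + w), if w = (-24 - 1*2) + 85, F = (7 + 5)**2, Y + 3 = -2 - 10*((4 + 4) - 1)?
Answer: -15225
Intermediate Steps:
Y = -75 (Y = -3 + (-2 - 10*((4 + 4) - 1)) = -3 + (-2 - 10*(8 - 1)) = -3 + (-2 - 10*7) = -3 + (-2 - 70) = -3 - 72 = -75)
F = 144 (F = 12**2 = 144)
w = 59 (w = (-24 - 2) + 85 = -26 + 85 = 59)
Y*(F + w) = -75*(144 + 59) = -75*203 = -15225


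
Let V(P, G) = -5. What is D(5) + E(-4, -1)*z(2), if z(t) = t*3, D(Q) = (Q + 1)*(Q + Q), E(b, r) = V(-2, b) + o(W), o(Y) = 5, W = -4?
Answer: 60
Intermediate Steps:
E(b, r) = 0 (E(b, r) = -5 + 5 = 0)
D(Q) = 2*Q*(1 + Q) (D(Q) = (1 + Q)*(2*Q) = 2*Q*(1 + Q))
z(t) = 3*t
D(5) + E(-4, -1)*z(2) = 2*5*(1 + 5) + 0*(3*2) = 2*5*6 + 0*6 = 60 + 0 = 60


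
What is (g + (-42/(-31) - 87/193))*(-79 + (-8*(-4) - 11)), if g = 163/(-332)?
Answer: -23796211/993178 ≈ -23.960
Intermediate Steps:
g = -163/332 (g = 163*(-1/332) = -163/332 ≈ -0.49096)
(g + (-42/(-31) - 87/193))*(-79 + (-8*(-4) - 11)) = (-163/332 + (-42/(-31) - 87/193))*(-79 + (-8*(-4) - 11)) = (-163/332 + (-42*(-1/31) - 87*1/193))*(-79 + (32 - 11)) = (-163/332 + (42/31 - 87/193))*(-79 + 21) = (-163/332 + 5409/5983)*(-58) = (820559/1986356)*(-58) = -23796211/993178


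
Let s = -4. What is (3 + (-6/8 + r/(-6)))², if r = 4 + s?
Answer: 81/16 ≈ 5.0625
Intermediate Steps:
r = 0 (r = 4 - 4 = 0)
(3 + (-6/8 + r/(-6)))² = (3 + (-6/8 + 0/(-6)))² = (3 + (-6*⅛ + 0*(-⅙)))² = (3 + (-¾ + 0))² = (3 - ¾)² = (9/4)² = 81/16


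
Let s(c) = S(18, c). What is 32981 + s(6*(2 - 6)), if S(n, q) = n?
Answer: 32999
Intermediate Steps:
s(c) = 18
32981 + s(6*(2 - 6)) = 32981 + 18 = 32999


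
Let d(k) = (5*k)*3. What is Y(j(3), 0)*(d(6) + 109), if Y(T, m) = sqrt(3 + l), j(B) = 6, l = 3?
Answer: 199*sqrt(6) ≈ 487.45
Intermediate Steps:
Y(T, m) = sqrt(6) (Y(T, m) = sqrt(3 + 3) = sqrt(6))
d(k) = 15*k
Y(j(3), 0)*(d(6) + 109) = sqrt(6)*(15*6 + 109) = sqrt(6)*(90 + 109) = sqrt(6)*199 = 199*sqrt(6)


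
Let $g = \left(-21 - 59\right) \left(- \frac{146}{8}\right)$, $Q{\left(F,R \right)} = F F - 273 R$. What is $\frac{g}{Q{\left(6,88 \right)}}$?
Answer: $- \frac{365}{5997} \approx -0.060864$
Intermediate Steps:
$Q{\left(F,R \right)} = F^{2} - 273 R$
$g = 1460$ ($g = - 80 \left(\left(-146\right) \frac{1}{8}\right) = \left(-80\right) \left(- \frac{73}{4}\right) = 1460$)
$\frac{g}{Q{\left(6,88 \right)}} = \frac{1460}{6^{2} - 24024} = \frac{1460}{36 - 24024} = \frac{1460}{-23988} = 1460 \left(- \frac{1}{23988}\right) = - \frac{365}{5997}$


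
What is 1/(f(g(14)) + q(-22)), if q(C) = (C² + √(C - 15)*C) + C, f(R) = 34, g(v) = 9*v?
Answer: 124/65981 + 11*I*√37/131962 ≈ 0.0018793 + 0.00050704*I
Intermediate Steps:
q(C) = C + C² + C*√(-15 + C) (q(C) = (C² + √(-15 + C)*C) + C = (C² + C*√(-15 + C)) + C = C + C² + C*√(-15 + C))
1/(f(g(14)) + q(-22)) = 1/(34 - 22*(1 - 22 + √(-15 - 22))) = 1/(34 - 22*(1 - 22 + √(-37))) = 1/(34 - 22*(1 - 22 + I*√37)) = 1/(34 - 22*(-21 + I*√37)) = 1/(34 + (462 - 22*I*√37)) = 1/(496 - 22*I*√37)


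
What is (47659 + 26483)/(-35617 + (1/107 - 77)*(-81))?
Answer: -7933194/3143741 ≈ -2.5235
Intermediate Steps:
(47659 + 26483)/(-35617 + (1/107 - 77)*(-81)) = 74142/(-35617 + (1/107 - 77)*(-81)) = 74142/(-35617 - 8238/107*(-81)) = 74142/(-35617 + 667278/107) = 74142/(-3143741/107) = 74142*(-107/3143741) = -7933194/3143741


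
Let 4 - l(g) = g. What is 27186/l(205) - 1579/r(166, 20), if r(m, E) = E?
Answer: -287033/1340 ≈ -214.20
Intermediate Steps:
l(g) = 4 - g
27186/l(205) - 1579/r(166, 20) = 27186/(4 - 1*205) - 1579/20 = 27186/(4 - 205) - 1579*1/20 = 27186/(-201) - 1579/20 = 27186*(-1/201) - 1579/20 = -9062/67 - 1579/20 = -287033/1340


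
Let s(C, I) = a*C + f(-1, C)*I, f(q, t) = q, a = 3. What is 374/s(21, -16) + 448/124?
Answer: 20442/2449 ≈ 8.3471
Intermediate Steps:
s(C, I) = -I + 3*C (s(C, I) = 3*C - I = -I + 3*C)
374/s(21, -16) + 448/124 = 374/(-1*(-16) + 3*21) + 448/124 = 374/(16 + 63) + 448*(1/124) = 374/79 + 112/31 = 20442/2449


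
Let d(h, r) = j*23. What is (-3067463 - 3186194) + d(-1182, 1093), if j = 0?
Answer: -6253657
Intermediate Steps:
d(h, r) = 0 (d(h, r) = 0*23 = 0)
(-3067463 - 3186194) + d(-1182, 1093) = (-3067463 - 3186194) + 0 = -6253657 + 0 = -6253657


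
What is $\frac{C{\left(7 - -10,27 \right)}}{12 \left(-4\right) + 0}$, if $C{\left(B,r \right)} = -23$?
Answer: $\frac{23}{48} \approx 0.47917$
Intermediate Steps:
$\frac{C{\left(7 - -10,27 \right)}}{12 \left(-4\right) + 0} = - \frac{23}{12 \left(-4\right) + 0} = - \frac{23}{-48 + 0} = - \frac{23}{-48} = \left(-23\right) \left(- \frac{1}{48}\right) = \frac{23}{48}$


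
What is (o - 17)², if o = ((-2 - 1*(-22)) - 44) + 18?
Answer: 529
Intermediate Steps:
o = -6 (o = ((-2 + 22) - 44) + 18 = (20 - 44) + 18 = -24 + 18 = -6)
(o - 17)² = (-6 - 17)² = (-23)² = 529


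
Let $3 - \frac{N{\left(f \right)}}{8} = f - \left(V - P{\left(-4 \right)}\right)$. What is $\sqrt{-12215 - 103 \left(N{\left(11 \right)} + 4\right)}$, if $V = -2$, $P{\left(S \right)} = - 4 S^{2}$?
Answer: $3 i \sqrt{6347} \approx 239.0 i$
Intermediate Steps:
$N{\left(f \right)} = 520 - 8 f$ ($N{\left(f \right)} = 24 - 8 \left(f - \left(-2 + 4 \left(-4\right)^{2}\right)\right) = 24 - 8 \left(f + \left(\left(-4\right) 16 + 2\right)\right) = 24 - 8 \left(f + \left(-64 + 2\right)\right) = 24 - 8 \left(f - 62\right) = 24 - 8 \left(-62 + f\right) = 24 - \left(-496 + 8 f\right) = 520 - 8 f$)
$\sqrt{-12215 - 103 \left(N{\left(11 \right)} + 4\right)} = \sqrt{-12215 - 103 \left(\left(520 - 88\right) + 4\right)} = \sqrt{-12215 - 103 \left(432 + 4\right)} = \sqrt{-12215 - 44908} = \sqrt{-57123} = 3 i \sqrt{6347}$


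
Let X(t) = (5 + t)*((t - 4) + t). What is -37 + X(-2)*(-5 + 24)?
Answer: -493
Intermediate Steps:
X(t) = (-4 + 2*t)*(5 + t) (X(t) = (5 + t)*((-4 + t) + t) = (5 + t)*(-4 + 2*t) = (-4 + 2*t)*(5 + t))
-37 + X(-2)*(-5 + 24) = -37 + (-20 + 2*(-2)**2 + 6*(-2))*(-5 + 24) = -37 + (-20 + 2*4 - 12)*19 = -37 + (-20 + 8 - 12)*19 = -37 - 24*19 = -37 - 456 = -493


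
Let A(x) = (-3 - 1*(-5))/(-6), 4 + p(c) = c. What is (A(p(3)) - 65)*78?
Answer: -5096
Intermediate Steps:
p(c) = -4 + c
A(x) = -1/3 (A(x) = (-3 + 5)*(-1/6) = 2*(-1/6) = -1/3)
(A(p(3)) - 65)*78 = (-1/3 - 65)*78 = -196/3*78 = -5096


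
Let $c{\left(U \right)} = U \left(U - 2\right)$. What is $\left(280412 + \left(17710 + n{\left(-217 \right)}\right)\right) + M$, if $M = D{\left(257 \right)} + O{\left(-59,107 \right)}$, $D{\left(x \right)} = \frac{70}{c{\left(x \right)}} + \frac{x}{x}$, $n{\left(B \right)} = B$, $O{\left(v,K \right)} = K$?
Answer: $\frac{3906056405}{13107} \approx 2.9801 \cdot 10^{5}$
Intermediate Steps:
$c{\left(U \right)} = U \left(-2 + U\right)$
$D{\left(x \right)} = 1 + \frac{70}{x \left(-2 + x\right)}$ ($D{\left(x \right)} = \frac{70}{x \left(-2 + x\right)} + \frac{x}{x} = 70 \frac{1}{x \left(-2 + x\right)} + 1 = \frac{70}{x \left(-2 + x\right)} + 1 = 1 + \frac{70}{x \left(-2 + x\right)}$)
$M = \frac{1415570}{13107}$ ($M = \frac{70 + 257 \left(-2 + 257\right)}{257 \left(-2 + 257\right)} + 107 = \frac{70 + 257 \cdot 255}{257 \cdot 255} + 107 = \frac{1}{257} \cdot \frac{1}{255} \left(70 + 65535\right) + 107 = \frac{1}{257} \cdot \frac{1}{255} \cdot 65605 + 107 = \frac{13121}{13107} + 107 = \frac{1415570}{13107} \approx 108.0$)
$\left(280412 + \left(17710 + n{\left(-217 \right)}\right)\right) + M = \left(280412 + \left(17710 - 217\right)\right) + \frac{1415570}{13107} = \left(280412 + 17493\right) + \frac{1415570}{13107} = 297905 + \frac{1415570}{13107} = \frac{3906056405}{13107}$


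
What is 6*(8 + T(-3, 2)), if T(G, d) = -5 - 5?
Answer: -12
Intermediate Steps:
T(G, d) = -10
6*(8 + T(-3, 2)) = 6*(8 - 10) = 6*(-2) = -12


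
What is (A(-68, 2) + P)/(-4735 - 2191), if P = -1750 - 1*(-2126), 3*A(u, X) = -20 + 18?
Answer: -563/10389 ≈ -0.054192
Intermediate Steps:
A(u, X) = -⅔ (A(u, X) = (-20 + 18)/3 = (⅓)*(-2) = -⅔)
P = 376 (P = -1750 + 2126 = 376)
(A(-68, 2) + P)/(-4735 - 2191) = (-⅔ + 376)/(-4735 - 2191) = (1126/3)/(-6926) = (1126/3)*(-1/6926) = -563/10389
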